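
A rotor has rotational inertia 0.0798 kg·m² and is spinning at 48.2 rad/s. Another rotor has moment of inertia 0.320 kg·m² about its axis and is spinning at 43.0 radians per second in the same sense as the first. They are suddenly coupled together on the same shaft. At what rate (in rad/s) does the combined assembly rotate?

|ω_f| ≈ 44.0 rad/s

The coupling torques are internal; angular momentum about the shared axis is conserved.
Taking A's sense as positive: L = (0.07980)(48.2) + (0.3200)(43.0) = 17.61 kg·m²·rad/s.
Combined I = 0.07980 + 0.3200 = 0.3998 kg·m².
ω_f = L / I = 17.61 / 0.3998 = 44.04 rad/s.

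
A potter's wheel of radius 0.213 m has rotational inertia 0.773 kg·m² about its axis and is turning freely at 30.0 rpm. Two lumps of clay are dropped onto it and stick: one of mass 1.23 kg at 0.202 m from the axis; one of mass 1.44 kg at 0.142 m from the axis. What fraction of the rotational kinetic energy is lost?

The added mass arrives with no angular momentum about the axis, and any external torque about the axis is negligible, so the system's angular momentum is conserved.
Added inertia Σmr² = (1.23)(0.202)² + (1.44)(0.142)² = 0.07923 kg·m²; I_f = 0.7730 + 0.07923 = 0.8522 kg·m².
ω_f = I_p ω_i / I_f = (0.7730)(30.0) / 0.8522 = 27.21 rpm.
KE_i = ½(0.7730)(3.142 rad/s)² = 3.815 J; KE_f = ½(0.8522)(2.850)² = 3.460 J.
Fraction lost = 0.09296.

fraction ≈ 0.0930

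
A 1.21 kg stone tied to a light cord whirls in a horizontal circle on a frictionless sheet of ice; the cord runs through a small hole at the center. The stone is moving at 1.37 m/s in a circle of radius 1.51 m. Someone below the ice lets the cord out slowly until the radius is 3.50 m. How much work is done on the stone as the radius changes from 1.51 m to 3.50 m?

W ≈ -0.924 J

Central (radial) force ⇒ zero torque about the center ⇒ m v r is constant.
v₂ = v₁ r₁ / r₂ = (1.37)(1.51) / (3.50) = 0.5911 m/s.
W = ΔKE = ½m(v₂² − v₁²) = -0.9242 J.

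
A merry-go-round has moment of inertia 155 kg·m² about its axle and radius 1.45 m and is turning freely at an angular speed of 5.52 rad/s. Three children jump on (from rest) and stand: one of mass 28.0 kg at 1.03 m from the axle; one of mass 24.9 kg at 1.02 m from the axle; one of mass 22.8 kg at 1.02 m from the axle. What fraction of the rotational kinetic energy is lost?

The added mass arrives with no angular momentum about the axle, and any external torque about the axle is negligible, so the system's angular momentum is conserved.
Added inertia Σmr² = (28.0)(1.03)² + (24.9)(1.02)² + (22.8)(1.02)² = 79.33 kg·m²; I_f = 155.0 + 79.33 = 234.3 kg·m².
ω_f = I_p ω_i / I_f = (155.0)(5.52) / 234.3 = 3.651 rad/s.
KE_i = ½(155.0)(5.520 rad/s)² = 2361 J; KE_f = ½(234.3)(3.651)² = 1562 J.
Fraction lost = 0.3385.

fraction ≈ 0.339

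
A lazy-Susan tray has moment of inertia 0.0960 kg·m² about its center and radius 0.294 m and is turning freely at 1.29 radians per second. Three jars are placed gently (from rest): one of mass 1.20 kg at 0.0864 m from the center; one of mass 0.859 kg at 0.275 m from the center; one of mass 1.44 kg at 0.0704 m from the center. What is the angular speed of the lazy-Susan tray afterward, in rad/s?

The added mass arrives with no angular momentum about the center, and any external torque about the center is negligible, so the system's angular momentum is conserved.
Added inertia Σmr² = (1.20)(0.0864)² + (0.859)(0.275)² + (1.44)(0.0704)² = 0.08106 kg·m²; I_f = 0.09600 + 0.08106 = 0.1771 kg·m².
ω_f = I_p ω_i / I_f = (0.09600)(1.29) / 0.1771 = 0.6994 rad/s.

ω_f ≈ 0.699 rad/s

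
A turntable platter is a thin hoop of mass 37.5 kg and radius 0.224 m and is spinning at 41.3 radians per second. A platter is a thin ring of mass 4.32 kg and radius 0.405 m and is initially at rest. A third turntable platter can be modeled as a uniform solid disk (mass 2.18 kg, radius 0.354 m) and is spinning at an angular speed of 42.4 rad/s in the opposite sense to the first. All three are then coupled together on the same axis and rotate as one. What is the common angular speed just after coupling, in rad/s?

|ω_f| ≈ 26.4 rad/s

The coupling torques are internal; angular momentum about the shared axis is conserved.
Moments of inertia: I_A = (37.5)(0.224)² = 1.882 kg·m²; I_B = (4.32)(0.405)² = 0.7086 kg·m²; I_C = ½(2.18)(0.354)² = 0.1366 kg·m².
Taking A's sense as positive: L = (1.882)(41.3) − (0.1366)(42.4) = 71.92 kg·m²·rad/s.
Combined I = 1.882 + 0.7086 + 0.1366 = 2.727 kg·m².
ω_f = L / I = 71.92 / 2.727 = 26.37 rad/s.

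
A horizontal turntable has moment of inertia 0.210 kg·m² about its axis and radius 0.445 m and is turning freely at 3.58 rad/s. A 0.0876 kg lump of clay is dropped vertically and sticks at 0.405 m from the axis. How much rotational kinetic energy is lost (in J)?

No external torque acts about the axis; L_before = L_after.
Added inertia Σmr² = (0.0876)(0.405)² = 0.01437 kg·m²; I_f = 0.2100 + 0.01437 = 0.2244 kg·m².
ω_f = I_p ω_i / I_f = (0.2100)(3.58) / 0.2244 = 3.351 rad/s.
KE_i = ½(0.2100)(3.580 rad/s)² = 1.346 J; KE_f = ½(0.2244)(3.351)² = 1.260 J.

energy lost ≈ 0.0862 J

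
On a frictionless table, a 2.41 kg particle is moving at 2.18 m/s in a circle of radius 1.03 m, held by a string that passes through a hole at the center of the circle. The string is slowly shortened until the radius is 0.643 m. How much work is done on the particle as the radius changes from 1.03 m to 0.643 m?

The only horizontal force on the mass is along the cord (radial), so it exerts no torque about the hole and angular momentum m v r is conserved.
v₂ = v₁ r₁ / r₂ = (2.18)(1.03) / (0.643) = 3.492 m/s.
W = ΔKE = ½m(v₂² − v₁²) = 8.968 J.

W ≈ 8.97 J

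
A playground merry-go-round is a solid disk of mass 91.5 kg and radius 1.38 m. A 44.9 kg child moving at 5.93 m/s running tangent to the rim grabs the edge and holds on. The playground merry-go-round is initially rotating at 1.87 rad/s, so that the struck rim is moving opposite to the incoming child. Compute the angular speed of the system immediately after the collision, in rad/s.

|ω_f| ≈ 1.18 rad/s

The axle reaction passes through the axle and exerts no torque about it; angular momentum about the axle is conserved through the impact.
I_p = ½(91.5)(1.38)² = 87.13 kg·m². Taking the sense of the child's angular momentum as positive, L_{child} = m v R = (44.9)(5.93)(1.38) = 367.4 kg·m²/s.
L_i = −I_p ω_p + m v R = −(87.13)(1.87) + 367.4 = 204.5 kg·m²/s.
After sticking, I_f = I_p + m R² = 87.13 + (44.9)(1.38)² = 172.6 kg·m².
ω_f = L_i / I_f = 204.5 / 172.6 = 1.185 rad/s.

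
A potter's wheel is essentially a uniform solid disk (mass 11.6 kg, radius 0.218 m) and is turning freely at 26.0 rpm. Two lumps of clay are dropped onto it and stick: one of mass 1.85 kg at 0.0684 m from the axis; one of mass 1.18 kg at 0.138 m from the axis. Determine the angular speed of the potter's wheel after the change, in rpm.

The added mass arrives with no angular momentum about the axis, and any external torque about the axis is negligible, so the system's angular momentum is conserved.
I_p = ½(11.6)(0.218)² = 0.2756 kg·m².
Added inertia Σmr² = (1.85)(0.0684)² + (1.18)(0.138)² = 0.03113 kg·m²; I_f = 0.2756 + 0.03113 = 0.3068 kg·m².
ω_f = I_p ω_i / I_f = (0.2756)(26.0) / 0.3068 = 23.36 rpm.

ω_f ≈ 23.4 rpm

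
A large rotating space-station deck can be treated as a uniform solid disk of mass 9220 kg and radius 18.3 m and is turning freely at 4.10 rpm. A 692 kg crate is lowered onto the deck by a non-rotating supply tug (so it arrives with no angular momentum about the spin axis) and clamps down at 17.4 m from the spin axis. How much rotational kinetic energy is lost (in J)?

The added mass arrives with no angular momentum about the spin axis, and any external torque about the spin axis is negligible, so the system's angular momentum is conserved.
I_p = ½(9220)(18.3)² = 1.544e+06 kg·m².
Added inertia Σmr² = (692)(17.4)² = 2.095e+05 kg·m²; I_f = 1.544e+06 + 2.095e+05 = 1.753e+06 kg·m².
ω_f = I_p ω_i / I_f = (1.544e+06)(4.10) / 1.753e+06 = 3.610 rpm.
KE_i = ½(1.544e+06)(0.4294 rad/s)² = 1.423e+05 J; KE_f = ½(1.753e+06)(0.3780)² = 1.253e+05 J.

energy lost ≈ 17000 J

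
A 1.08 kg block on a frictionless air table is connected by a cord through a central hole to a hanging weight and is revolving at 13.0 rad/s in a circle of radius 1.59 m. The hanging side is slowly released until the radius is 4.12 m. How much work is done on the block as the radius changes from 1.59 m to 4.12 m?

W ≈ -196 J

No torque about the axis ⇒ m r₁² ω₁ = m r₂² ω₂.
ω₂ = ω₁ (r₁/r₂)² = (13.0)(1.59/4.12)² = 1.936 rad/s.
W = ΔKE = ½m(v₂² − v₁²) = -196.4 J.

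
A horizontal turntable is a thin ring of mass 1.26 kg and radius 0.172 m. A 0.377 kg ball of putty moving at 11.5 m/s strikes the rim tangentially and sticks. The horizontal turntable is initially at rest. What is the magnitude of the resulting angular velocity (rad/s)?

About the axle the impulsive forces during the collision are internal, so angular momentum about that axis is conserved.
I_p = (1.26)(0.172)² = 0.03728 kg·m². Taking the sense of the ball of putty's angular momentum as positive, L_{ball} = m v R = (0.377)(11.5)(0.172) = 0.7457 kg·m²/s.
L_i = 0 + 0.7457 = 0.7457 kg·m²/s.
After sticking, I_f = I_p + m R² = 0.03728 + (0.377)(0.172)² = 0.04843 kg·m².
ω_f = L_i / I_f = 0.7457 / 0.04843 = 15.40 rad/s.

|ω_f| ≈ 15.4 rad/s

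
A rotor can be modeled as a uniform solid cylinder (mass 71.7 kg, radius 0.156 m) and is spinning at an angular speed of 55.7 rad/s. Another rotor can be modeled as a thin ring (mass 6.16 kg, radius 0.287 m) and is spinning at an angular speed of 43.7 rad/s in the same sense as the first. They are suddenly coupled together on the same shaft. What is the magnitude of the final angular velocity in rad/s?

No external torque acts about the common axis, so total angular momentum is conserved.
Moments of inertia: I_A = ½(71.7)(0.156)² = 0.8724 kg·m²; I_B = (6.16)(0.287)² = 0.5074 kg·m².
Taking A's sense as positive: L = (0.8724)(55.7) + (0.5074)(43.7) = 70.77 kg·m²·rad/s.
Combined I = 0.8724 + 0.5074 = 1.380 kg·m².
ω_f = L / I = 70.77 / 1.380 = 51.29 rad/s.

|ω_f| ≈ 51.3 rad/s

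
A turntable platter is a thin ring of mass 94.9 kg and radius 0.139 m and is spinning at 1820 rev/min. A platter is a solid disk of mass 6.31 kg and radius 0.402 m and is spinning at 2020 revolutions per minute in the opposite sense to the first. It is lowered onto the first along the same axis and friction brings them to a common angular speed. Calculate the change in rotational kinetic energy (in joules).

The coupling torques are internal; angular momentum about the shared axis is conserved.
Moments of inertia: I_A = (94.9)(0.139)² = 1.834 kg·m²; I_B = ½(6.31)(0.402)² = 0.5099 kg·m².
Taking A's sense as positive: L = (1.834)(1820) − (0.5099)(2020) = 2307 kg·m²·rpm.
Combined I = 1.834 + 0.5099 = 2.343 kg·m².
ω_f = L / I = 2307 / 2.343 = 984.5 rpm.
KE_i = ½ΣIω² = 44710 J; KE_f = ½(2.343)(103.1)² = 12450 J.

ΔKE ≈ -32300 J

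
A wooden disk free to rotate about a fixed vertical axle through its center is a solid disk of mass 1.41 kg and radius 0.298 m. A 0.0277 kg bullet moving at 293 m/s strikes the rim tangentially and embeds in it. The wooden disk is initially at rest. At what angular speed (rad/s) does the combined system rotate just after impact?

The axle reaction passes through the axle and exerts no torque about it; angular momentum about the axle is conserved through the impact.
I_p = ½(1.41)(0.298)² = 0.06261 kg·m². Taking the sense of the bullet's angular momentum as positive, L_{bullet} = m v R = (0.0277)(293)(0.298) = 2.419 kg·m²/s.
L_i = 0 + 2.419 = 2.419 kg·m²/s.
After sticking, I_f = I_p + m R² = 0.06261 + (0.0277)(0.298)² = 0.06507 kg·m².
ω_f = L_i / I_f = 2.419 / 0.06507 = 37.17 rad/s.

|ω_f| ≈ 37.2 rad/s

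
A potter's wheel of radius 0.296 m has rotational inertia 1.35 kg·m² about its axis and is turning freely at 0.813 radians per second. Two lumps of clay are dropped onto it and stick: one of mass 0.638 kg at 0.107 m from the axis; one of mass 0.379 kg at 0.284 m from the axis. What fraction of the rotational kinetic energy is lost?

fraction ≈ 0.0273

The added mass arrives with no angular momentum about the axis, and any external torque about the axis is negligible, so the system's angular momentum is conserved.
Added inertia Σmr² = (0.638)(0.107)² + (0.379)(0.284)² = 0.03787 kg·m²; I_f = 1.350 + 0.03787 = 1.388 kg·m².
ω_f = I_p ω_i / I_f = (1.350)(0.813) / 1.388 = 0.7908 rad/s.
KE_i = ½(1.350)(0.8130 rad/s)² = 0.4462 J; KE_f = ½(1.388)(0.7908)² = 0.4340 J.
Fraction lost = 0.02729.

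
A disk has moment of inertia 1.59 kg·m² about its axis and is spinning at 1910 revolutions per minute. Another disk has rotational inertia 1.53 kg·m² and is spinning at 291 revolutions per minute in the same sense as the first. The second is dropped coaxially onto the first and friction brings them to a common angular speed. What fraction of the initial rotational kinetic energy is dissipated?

fraction ≈ 0.345

No external torque acts about the common axis, so total angular momentum is conserved.
Taking A's sense as positive: L = (1.590)(1910) + (1.530)(291) = 3482 kg·m²·rpm.
Combined I = 1.590 + 1.530 = 3.120 kg·m².
ω_f = L / I = 3482 / 3.120 = 1116 rpm.
KE_i = ½ΣIω² = 32520 J; KE_f = ½(3.120)(116.9)² = 21310 J.
Fraction dissipated = (KE_i − KE_f)/KE_i = 0.3446.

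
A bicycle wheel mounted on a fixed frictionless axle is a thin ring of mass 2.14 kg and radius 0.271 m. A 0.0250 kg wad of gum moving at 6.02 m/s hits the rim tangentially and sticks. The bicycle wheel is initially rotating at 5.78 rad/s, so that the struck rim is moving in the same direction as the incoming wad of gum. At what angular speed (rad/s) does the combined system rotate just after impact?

About the axle the impulsive forces during the collision are internal, so angular momentum about that axis is conserved.
I_p = (2.14)(0.271)² = 0.1572 kg·m². Taking the sense of the wad of gum's angular momentum as positive, L_{wad} = m v R = (0.0250)(6.02)(0.271) = 0.04079 kg·m²/s.
L_i = +I_p ω_p + m v R = +(0.1572)(5.78) + 0.04079 = 0.9492 kg·m²/s.
After sticking, I_f = I_p + m R² = 0.1572 + (0.0250)(0.271)² = 0.1590 kg·m².
ω_f = L_i / I_f = 0.9492 / 0.1590 = 5.970 rad/s.

|ω_f| ≈ 5.97 rad/s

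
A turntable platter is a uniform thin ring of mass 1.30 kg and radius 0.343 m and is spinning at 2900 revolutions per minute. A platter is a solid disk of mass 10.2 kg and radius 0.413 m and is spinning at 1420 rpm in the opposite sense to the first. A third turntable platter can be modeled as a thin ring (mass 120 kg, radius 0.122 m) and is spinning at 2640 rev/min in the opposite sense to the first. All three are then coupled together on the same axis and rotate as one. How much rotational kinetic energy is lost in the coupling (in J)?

ΔKE lost ≈ 25700 J

The coupling torques are internal; angular momentum about the shared axis is conserved.
Moments of inertia: I_A = (1.30)(0.343)² = 0.1529 kg·m²; I_B = ½(10.2)(0.413)² = 0.8699 kg·m²; I_C = (120)(0.122)² = 1.786 kg·m².
Taking A's sense as positive: L = (0.1529)(2900) − (0.8699)(1420) − (1.786)(2640) = -5507 kg·m²·rpm.
Combined I = 0.1529 + 0.8699 + 1.786 = 2.809 kg·m².
ω_f = L / I = -5507 / 2.809 = -1961 rpm.
KE_i = ½ΣIω² = 84930 J; KE_f = ½(2.809)(205.3)² = 59200 J.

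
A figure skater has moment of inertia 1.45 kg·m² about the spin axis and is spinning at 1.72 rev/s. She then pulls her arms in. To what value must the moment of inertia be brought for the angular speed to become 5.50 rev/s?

Angular momentum about the spin axis is conserved since the torque about it is zero.
I₂ = I₁ω₁ / ω₂ = (1.45)(1.72) / (5.50) = 0.4535 kg·m².

I₂ ≈ 0.453 kg·m²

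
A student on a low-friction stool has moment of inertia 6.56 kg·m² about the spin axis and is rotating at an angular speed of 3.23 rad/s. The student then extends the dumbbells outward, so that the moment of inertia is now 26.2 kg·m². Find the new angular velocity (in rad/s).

With no external torque about the axis, L is conserved: I₁ω₁ = I₂ω₂.
ω₂ = I₁ω₁ / I₂ = (6.560)(3.23 rad/s) / (26.20) = 0.8087 rad/s.

ω₂ ≈ 0.809 rad/s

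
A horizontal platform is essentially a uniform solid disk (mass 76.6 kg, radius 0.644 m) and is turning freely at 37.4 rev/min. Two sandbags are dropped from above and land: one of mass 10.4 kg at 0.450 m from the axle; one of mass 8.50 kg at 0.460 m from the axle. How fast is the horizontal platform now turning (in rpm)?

No external torque acts about the axle; L_before = L_after.
I_p = ½(76.6)(0.644)² = 15.88 kg·m².
Added inertia Σmr² = (10.4)(0.450)² + (8.50)(0.460)² = 3.905 kg·m²; I_f = 15.88 + 3.905 = 19.79 kg·m².
ω_f = I_p ω_i / I_f = (15.88)(37.4) / 19.79 = 30.02 rpm.

ω_f ≈ 30.0 rpm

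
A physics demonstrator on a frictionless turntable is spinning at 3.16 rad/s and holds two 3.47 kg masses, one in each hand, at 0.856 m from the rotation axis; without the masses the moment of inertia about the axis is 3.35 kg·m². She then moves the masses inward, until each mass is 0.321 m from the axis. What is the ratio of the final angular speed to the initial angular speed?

ω₂/ω₁ ≈ 2.08

No external torque acts about the spin axis, so angular momentum is conserved.
I₁ = 3.35 + 2(3.47)(0.856)² = 8.435 kg·m²; I₂ = 3.35 + 2(3.47)(0.321)² = 4.065 kg·m².
ω₂/ω₁ = I₁/I₂ = 8.435 / 4.065 = 2.075.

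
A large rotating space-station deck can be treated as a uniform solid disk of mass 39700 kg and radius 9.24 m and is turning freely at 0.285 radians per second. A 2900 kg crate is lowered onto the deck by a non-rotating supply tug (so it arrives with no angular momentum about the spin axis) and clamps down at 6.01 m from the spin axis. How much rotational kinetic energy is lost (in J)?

energy lost ≈ 4010 J

No external torque acts about the spin axis; L_before = L_after.
I_p = ½(39700)(9.24)² = 1.695e+06 kg·m².
Added inertia Σmr² = (2900)(6.01)² = 1.047e+05 kg·m²; I_f = 1.695e+06 + 1.047e+05 = 1.799e+06 kg·m².
ω_f = I_p ω_i / I_f = (1.695e+06)(0.285) / 1.799e+06 = 0.2684 rad/s.
KE_i = ½(1.695e+06)(0.2850 rad/s)² = 68830 J; KE_f = ½(1.799e+06)(0.2684)² = 64820 J.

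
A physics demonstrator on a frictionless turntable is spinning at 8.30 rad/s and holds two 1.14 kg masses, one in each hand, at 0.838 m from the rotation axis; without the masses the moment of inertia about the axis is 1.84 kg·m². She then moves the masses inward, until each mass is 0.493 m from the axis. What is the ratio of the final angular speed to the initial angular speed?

ω₂/ω₁ ≈ 1.44

With no external torque about the axis, L is conserved: I₁ω₁ = I₂ω₂.
I₁ = 1.84 + 2(1.14)(0.838)² = 3.441 kg·m²; I₂ = 1.84 + 2(1.14)(0.493)² = 2.394 kg·m².
ω₂/ω₁ = I₁/I₂ = 3.441 / 2.394 = 1.437.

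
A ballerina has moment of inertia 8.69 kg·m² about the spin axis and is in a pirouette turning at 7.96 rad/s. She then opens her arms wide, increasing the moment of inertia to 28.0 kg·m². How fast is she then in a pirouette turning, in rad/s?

ω₂ ≈ 2.47 rad/s

No external torque acts about the spin axis, so angular momentum is conserved.
ω₂ = I₁ω₁ / I₂ = (8.690)(7.96 rad/s) / (28.00) = 2.470 rad/s.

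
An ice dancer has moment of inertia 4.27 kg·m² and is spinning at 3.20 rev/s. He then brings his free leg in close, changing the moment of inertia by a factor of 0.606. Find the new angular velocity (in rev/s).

ω₂ ≈ 5.28 rev/s

No external torque acts about the spin axis, so angular momentum is conserved.
I₂ = 0.606 × 4.27 = 2.588 kg·m².
ω₂ = I₁ω₁ / I₂ = (4.270)(3.20 rev/s) / (2.588) = 5.281 rev/s.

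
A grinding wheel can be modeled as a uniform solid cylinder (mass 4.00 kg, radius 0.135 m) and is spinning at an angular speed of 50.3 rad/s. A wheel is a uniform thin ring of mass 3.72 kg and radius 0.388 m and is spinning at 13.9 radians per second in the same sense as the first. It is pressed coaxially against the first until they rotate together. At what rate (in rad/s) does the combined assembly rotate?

No external torque acts about the common axis, so total angular momentum is conserved.
Moments of inertia: I_A = ½(4.00)(0.135)² = 0.03645 kg·m²; I_B = (3.72)(0.388)² = 0.5600 kg·m².
Taking A's sense as positive: L = (0.03645)(50.3) + (0.5600)(13.9) = 9.618 kg·m²·rad/s.
Combined I = 0.03645 + 0.5600 = 0.5965 kg·m².
ω_f = L / I = 9.618 / 0.5965 = 16.12 rad/s.

|ω_f| ≈ 16.1 rad/s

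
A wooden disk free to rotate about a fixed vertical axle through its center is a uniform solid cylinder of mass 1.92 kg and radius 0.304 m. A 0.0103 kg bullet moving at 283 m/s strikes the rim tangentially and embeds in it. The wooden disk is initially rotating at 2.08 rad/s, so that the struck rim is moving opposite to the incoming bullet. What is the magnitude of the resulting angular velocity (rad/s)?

|ω_f| ≈ 7.82 rad/s

About the axle the impulsive forces during the collision are internal, so angular momentum about that axis is conserved.
I_p = ½(1.92)(0.304)² = 0.08872 kg·m². Taking the sense of the bullet's angular momentum as positive, L_{bullet} = m v R = (0.0103)(283)(0.304) = 0.8861 kg·m²/s.
L_i = −I_p ω_p + m v R = −(0.08872)(2.08) + 0.8861 = 0.7016 kg·m²/s.
After sticking, I_f = I_p + m R² = 0.08872 + (0.0103)(0.304)² = 0.08967 kg·m².
ω_f = L_i / I_f = 0.7016 / 0.08967 = 7.824 rad/s.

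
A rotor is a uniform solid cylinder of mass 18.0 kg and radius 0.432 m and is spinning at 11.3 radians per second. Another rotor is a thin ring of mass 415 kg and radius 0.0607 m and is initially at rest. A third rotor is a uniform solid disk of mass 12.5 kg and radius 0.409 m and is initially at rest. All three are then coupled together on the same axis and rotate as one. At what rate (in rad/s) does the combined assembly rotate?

The coupling torques are internal; angular momentum about the shared axis is conserved.
Moments of inertia: I_A = ½(18.0)(0.432)² = 1.680 kg·m²; I_B = (415)(0.0607)² = 1.529 kg·m²; I_C = ½(12.5)(0.409)² = 1.046 kg·m².
Taking A's sense as positive: L = (1.680)(11.3) = 18.98 kg·m²·rad/s.
Combined I = 1.680 + 1.529 + 1.046 = 4.254 kg·m².
ω_f = L / I = 18.98 / 4.254 = 4.461 rad/s.

|ω_f| ≈ 4.46 rad/s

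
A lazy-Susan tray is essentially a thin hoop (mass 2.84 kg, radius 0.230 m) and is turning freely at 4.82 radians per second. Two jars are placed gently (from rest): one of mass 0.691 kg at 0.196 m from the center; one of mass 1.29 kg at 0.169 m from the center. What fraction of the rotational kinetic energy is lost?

No external torque acts about the center; L_before = L_after.
I_p = (2.84)(0.230)² = 0.1502 kg·m².
Added inertia Σmr² = (0.691)(0.196)² + (1.29)(0.169)² = 0.06339 kg·m²; I_f = 0.1502 + 0.06339 = 0.2136 kg·m².
ω_f = I_p ω_i / I_f = (0.1502)(4.82) / 0.2136 = 3.390 rad/s.
KE_i = ½(0.1502)(4.820 rad/s)² = 1.745 J; KE_f = ½(0.2136)(3.390)² = 1.227 J.
Fraction lost = 0.2967.

fraction ≈ 0.297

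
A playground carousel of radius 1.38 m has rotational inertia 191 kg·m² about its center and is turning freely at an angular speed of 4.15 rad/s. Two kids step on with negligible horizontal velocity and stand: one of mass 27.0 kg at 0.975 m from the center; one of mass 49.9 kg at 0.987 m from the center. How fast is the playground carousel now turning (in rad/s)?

No external torque acts about the center; L_before = L_after.
Added inertia Σmr² = (27.0)(0.975)² + (49.9)(0.987)² = 74.28 kg·m²; I_f = 191.0 + 74.28 = 265.3 kg·m².
ω_f = I_p ω_i / I_f = (191.0)(4.15) / 265.3 = 2.988 rad/s.

ω_f ≈ 2.99 rad/s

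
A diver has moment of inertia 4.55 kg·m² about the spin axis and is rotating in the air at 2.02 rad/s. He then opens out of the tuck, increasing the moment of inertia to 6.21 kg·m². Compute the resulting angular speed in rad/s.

With no external torque about the axis, L is conserved: I₁ω₁ = I₂ω₂.
ω₂ = I₁ω₁ / I₂ = (4.550)(2.02 rad/s) / (6.210) = 1.480 rad/s.

ω₂ ≈ 1.48 rad/s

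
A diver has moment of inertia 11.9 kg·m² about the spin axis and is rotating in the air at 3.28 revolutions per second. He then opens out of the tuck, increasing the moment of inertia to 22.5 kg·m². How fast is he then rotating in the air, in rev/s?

With no external torque about the axis, L is conserved: I₁ω₁ = I₂ω₂.
ω₂ = I₁ω₁ / I₂ = (11.90)(3.28 rev/s) / (22.50) = 1.735 rev/s.

ω₂ ≈ 1.73 rev/s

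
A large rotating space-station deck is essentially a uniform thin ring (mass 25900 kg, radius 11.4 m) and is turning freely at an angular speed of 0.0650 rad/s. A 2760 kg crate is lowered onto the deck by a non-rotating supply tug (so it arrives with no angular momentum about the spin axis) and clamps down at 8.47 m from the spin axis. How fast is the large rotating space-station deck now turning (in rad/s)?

The added mass arrives with no angular momentum about the spin axis, and any external torque about the spin axis is negligible, so the system's angular momentum is conserved.
I_p = (25900)(11.4)² = 3.366e+06 kg·m².
Added inertia Σmr² = (2760)(8.47)² = 1.980e+05 kg·m²; I_f = 3.366e+06 + 1.980e+05 = 3.564e+06 kg·m².
ω_f = I_p ω_i / I_f = (3.366e+06)(0.0650) / 3.564e+06 = 0.06139 rad/s.

ω_f ≈ 0.0614 rad/s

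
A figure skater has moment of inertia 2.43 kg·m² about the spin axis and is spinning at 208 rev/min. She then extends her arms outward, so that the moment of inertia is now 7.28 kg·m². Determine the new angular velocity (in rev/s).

With no external torque about the axis, L is conserved: I₁ω₁ = I₂ω₂.
ω₂ = I₁ω₁ / I₂ = (2.430)(208 rpm) / (7.280) = 69.43 rpm = 1.157 rev/s.

ω₂ ≈ 1.16 rev/s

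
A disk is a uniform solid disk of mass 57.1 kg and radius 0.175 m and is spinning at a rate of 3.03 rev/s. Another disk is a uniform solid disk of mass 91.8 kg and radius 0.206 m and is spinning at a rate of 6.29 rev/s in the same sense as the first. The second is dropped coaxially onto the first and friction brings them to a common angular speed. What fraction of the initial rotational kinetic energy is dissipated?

The coupling torques are internal; angular momentum about the shared axis is conserved.
Moments of inertia: I_A = ½(57.1)(0.175)² = 0.8743 kg·m²; I_B = ½(91.8)(0.206)² = 1.948 kg·m².
Taking A's sense as positive: L = (0.8743)(3.03) + (1.948)(6.29) = 14.90 kg·m²·rev/s.
Combined I = 0.8743 + 1.948 = 2.822 kg·m².
ω_f = L / I = 14.90 / 2.822 = 5.280 rev/s.
KE_i = ½ΣIω² = 1680 J; KE_f = ½(2.822)(33.18)² = 1553 J.
Fraction dissipated = (KE_i − KE_f)/KE_i = 0.07537.

fraction ≈ 0.0754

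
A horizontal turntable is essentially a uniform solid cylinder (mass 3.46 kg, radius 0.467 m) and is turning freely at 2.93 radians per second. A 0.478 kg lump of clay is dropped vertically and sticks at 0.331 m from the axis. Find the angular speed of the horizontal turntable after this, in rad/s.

The added mass arrives with no angular momentum about the axis, and any external torque about the axis is negligible, so the system's angular momentum is conserved.
I_p = ½(3.46)(0.467)² = 0.3773 kg·m².
Added inertia Σmr² = (0.478)(0.331)² = 0.05237 kg·m²; I_f = 0.3773 + 0.05237 = 0.4297 kg·m².
ω_f = I_p ω_i / I_f = (0.3773)(2.93) / 0.4297 = 2.573 rad/s.

ω_f ≈ 2.57 rad/s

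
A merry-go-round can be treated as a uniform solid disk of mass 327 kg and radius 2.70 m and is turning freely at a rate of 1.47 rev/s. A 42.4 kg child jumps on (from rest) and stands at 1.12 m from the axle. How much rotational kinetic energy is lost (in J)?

No external torque acts about the axle; L_before = L_after.
I_p = ½(327)(2.70)² = 1192 kg·m².
Added inertia Σmr² = (42.4)(1.12)² = 53.19 kg·m²; I_f = 1192 + 53.19 = 1245 kg·m².
ω_f = I_p ω_i / I_f = (1192)(1.47) / 1245 = 1.407 rev/s.
KE_i = ½(1192)(9.236 rad/s)² = 50840 J; KE_f = ½(1245)(8.842)² = 48670 J.

energy lost ≈ 2170 J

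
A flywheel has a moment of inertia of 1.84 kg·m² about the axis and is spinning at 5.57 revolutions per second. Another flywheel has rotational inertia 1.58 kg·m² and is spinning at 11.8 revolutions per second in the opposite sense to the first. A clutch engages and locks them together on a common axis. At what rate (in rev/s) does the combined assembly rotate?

No external torque acts about the common axis, so total angular momentum is conserved.
Taking A's sense as positive: L = (1.840)(5.57) − (1.580)(11.8) = -8.395 kg·m²·rev/s.
Combined I = 1.840 + 1.580 = 3.420 kg·m².
ω_f = L / I = -8.395 / 3.420 = -2.455 rev/s.

|ω_f| ≈ 2.45 rev/s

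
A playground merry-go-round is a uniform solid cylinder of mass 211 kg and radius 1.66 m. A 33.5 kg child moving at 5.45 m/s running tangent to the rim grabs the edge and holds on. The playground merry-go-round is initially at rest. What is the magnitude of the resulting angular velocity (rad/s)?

About the axle the impulsive forces during the collision are internal, so angular momentum about that axis is conserved.
I_p = ½(211)(1.66)² = 290.7 kg·m². Taking the sense of the child's angular momentum as positive, L_{child} = m v R = (33.5)(5.45)(1.66) = 303.1 kg·m²/s.
L_i = 0 + 303.1 = 303.1 kg·m²/s.
After sticking, I_f = I_p + m R² = 290.7 + (33.5)(1.66)² = 383.0 kg·m².
ω_f = L_i / I_f = 303.1 / 383.0 = 0.7913 rad/s.

|ω_f| ≈ 0.791 rad/s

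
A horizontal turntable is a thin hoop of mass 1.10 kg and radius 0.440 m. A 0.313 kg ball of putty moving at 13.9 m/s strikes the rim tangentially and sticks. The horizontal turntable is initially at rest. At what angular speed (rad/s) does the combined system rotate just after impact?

The axle reaction passes through the axle and exerts no torque about it; angular momentum about the axle is conserved through the impact.
I_p = (1.10)(0.440)² = 0.2130 kg·m². Taking the sense of the ball of putty's angular momentum as positive, L_{ball} = m v R = (0.313)(13.9)(0.440) = 1.914 kg·m²/s.
L_i = 0 + 1.914 = 1.914 kg·m²/s.
After sticking, I_f = I_p + m R² = 0.2130 + (0.313)(0.440)² = 0.2736 kg·m².
ω_f = L_i / I_f = 1.914 / 0.2736 = 6.998 rad/s.

|ω_f| ≈ 7.00 rad/s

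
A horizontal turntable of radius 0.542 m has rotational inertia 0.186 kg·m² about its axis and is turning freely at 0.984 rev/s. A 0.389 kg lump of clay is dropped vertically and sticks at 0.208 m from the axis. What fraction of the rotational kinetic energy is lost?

fraction ≈ 0.0830

The added mass arrives with no angular momentum about the axis, and any external torque about the axis is negligible, so the system's angular momentum is conserved.
Added inertia Σmr² = (0.389)(0.208)² = 0.01683 kg·m²; I_f = 0.1860 + 0.01683 = 0.2028 kg·m².
ω_f = I_p ω_i / I_f = (0.1860)(0.984) / 0.2028 = 0.9024 rev/s.
KE_i = ½(0.1860)(6.183 rad/s)² = 3.555 J; KE_f = ½(0.2028)(5.670)² = 3.260 J.
Fraction lost = 0.08297.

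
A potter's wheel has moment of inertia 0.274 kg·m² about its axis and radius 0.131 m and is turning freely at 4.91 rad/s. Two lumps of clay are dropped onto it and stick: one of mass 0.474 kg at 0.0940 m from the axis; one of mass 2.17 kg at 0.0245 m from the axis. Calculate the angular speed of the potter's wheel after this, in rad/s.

ω_f ≈ 4.81 rad/s

The added mass arrives with no angular momentum about the axis, and any external torque about the axis is negligible, so the system's angular momentum is conserved.
Added inertia Σmr² = (0.474)(0.0940)² + (2.17)(0.0245)² = 0.005491 kg·m²; I_f = 0.2740 + 0.005491 = 0.2795 kg·m².
ω_f = I_p ω_i / I_f = (0.2740)(4.91) / 0.2795 = 4.814 rad/s.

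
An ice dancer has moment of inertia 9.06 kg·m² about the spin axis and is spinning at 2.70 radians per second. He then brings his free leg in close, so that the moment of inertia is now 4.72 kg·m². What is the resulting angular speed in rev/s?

No external torque acts about the spin axis, so angular momentum is conserved.
ω₂ = I₁ω₁ / I₂ = (9.060)(2.70 rad/s) / (4.720) = 5.183 rad/s = 0.8248 rev/s.

ω₂ ≈ 0.825 rev/s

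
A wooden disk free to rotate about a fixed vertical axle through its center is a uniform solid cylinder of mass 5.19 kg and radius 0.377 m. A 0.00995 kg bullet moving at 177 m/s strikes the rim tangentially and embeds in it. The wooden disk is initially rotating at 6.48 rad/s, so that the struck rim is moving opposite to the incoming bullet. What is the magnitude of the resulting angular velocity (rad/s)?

The axle reaction passes through the axle and exerts no torque about it; angular momentum about the axle is conserved through the impact.
I_p = ½(5.19)(0.377)² = 0.3688 kg·m². Taking the sense of the bullet's angular momentum as positive, L_{bullet} = m v R = (0.00995)(177)(0.377) = 0.6640 kg·m²/s.
L_i = −I_p ω_p + m v R = −(0.3688)(6.48) + 0.6640 = -1.726 kg·m²/s.
After sticking, I_f = I_p + m R² = 0.3688 + (0.00995)(0.377)² = 0.3702 kg·m².
ω_f = L_i / I_f = -1.726 / 0.3702 = -4.662 rad/s.

|ω_f| ≈ 4.66 rad/s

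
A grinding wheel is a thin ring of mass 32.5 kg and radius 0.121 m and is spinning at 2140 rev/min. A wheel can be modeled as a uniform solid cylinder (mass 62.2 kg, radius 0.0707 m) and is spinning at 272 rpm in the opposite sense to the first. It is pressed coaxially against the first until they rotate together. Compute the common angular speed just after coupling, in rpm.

|ω_f| ≈ 1550 rpm

The coupling torques are internal; angular momentum about the shared axis is conserved.
Moments of inertia: I_A = (32.5)(0.121)² = 0.4758 kg·m²; I_B = ½(62.2)(0.0707)² = 0.1555 kg·m².
Taking A's sense as positive: L = (0.4758)(2140) − (0.1555)(272) = 976.0 kg·m²·rpm.
Combined I = 0.4758 + 0.1555 = 0.6313 kg·m².
ω_f = L / I = 976.0 / 0.6313 = 1546 rpm.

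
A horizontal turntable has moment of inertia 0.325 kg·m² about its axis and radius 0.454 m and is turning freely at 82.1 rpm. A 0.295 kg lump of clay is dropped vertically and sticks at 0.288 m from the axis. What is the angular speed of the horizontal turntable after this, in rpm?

ω_f ≈ 76.4 rpm

The added mass arrives with no angular momentum about the axis, and any external torque about the axis is negligible, so the system's angular momentum is conserved.
Added inertia Σmr² = (0.295)(0.288)² = 0.02447 kg·m²; I_f = 0.3250 + 0.02447 = 0.3495 kg·m².
ω_f = I_p ω_i / I_f = (0.3250)(82.1) / 0.3495 = 76.35 rpm.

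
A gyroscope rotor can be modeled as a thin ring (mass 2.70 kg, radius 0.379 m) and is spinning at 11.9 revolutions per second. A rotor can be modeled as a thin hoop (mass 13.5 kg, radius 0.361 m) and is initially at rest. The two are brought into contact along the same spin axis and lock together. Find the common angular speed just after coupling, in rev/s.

|ω_f| ≈ 2.15 rev/s

The coupling torques are internal; angular momentum about the shared axis is conserved.
Moments of inertia: I_A = (2.70)(0.379)² = 0.3878 kg·m²; I_B = (13.5)(0.361)² = 1.759 kg·m².
Taking A's sense as positive: L = (0.3878)(11.9) = 4.615 kg·m²·rev/s.
Combined I = 0.3878 + 1.759 = 2.147 kg·m².
ω_f = L / I = 4.615 / 2.147 = 2.149 rev/s.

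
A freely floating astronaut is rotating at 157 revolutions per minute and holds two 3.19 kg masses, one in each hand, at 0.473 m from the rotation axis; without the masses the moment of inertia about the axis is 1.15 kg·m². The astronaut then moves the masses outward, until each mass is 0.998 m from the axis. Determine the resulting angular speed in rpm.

With no external torque about the axis, L is conserved: I₁ω₁ = I₂ω₂.
I₁ = 1.15 + 2(3.19)(0.473)² = 2.577 kg·m²; I₂ = 1.15 + 2(3.19)(0.998)² = 7.505 kg·m².
ω₂ = I₁ω₁ / I₂ = (2.577)(157 rpm) / (7.505) = 53.92 rpm.

ω₂ ≈ 53.9 rpm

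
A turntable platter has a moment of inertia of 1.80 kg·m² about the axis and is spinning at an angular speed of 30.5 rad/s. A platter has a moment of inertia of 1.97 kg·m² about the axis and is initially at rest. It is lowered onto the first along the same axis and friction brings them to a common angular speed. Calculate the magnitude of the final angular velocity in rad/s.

|ω_f| ≈ 14.6 rad/s

No external torque acts about the common axis, so total angular momentum is conserved.
Taking A's sense as positive: L = (1.800)(30.5) = 54.90 kg·m²·rad/s.
Combined I = 1.800 + 1.970 = 3.770 kg·m².
ω_f = L / I = 54.90 / 3.770 = 14.56 rad/s.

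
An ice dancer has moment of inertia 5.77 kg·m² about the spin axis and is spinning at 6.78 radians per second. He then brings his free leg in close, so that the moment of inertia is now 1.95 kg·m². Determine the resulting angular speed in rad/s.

With no external torque about the axis, L is conserved: I₁ω₁ = I₂ω₂.
ω₂ = I₁ω₁ / I₂ = (5.770)(6.78 rad/s) / (1.950) = 20.06 rad/s.

ω₂ ≈ 20.1 rad/s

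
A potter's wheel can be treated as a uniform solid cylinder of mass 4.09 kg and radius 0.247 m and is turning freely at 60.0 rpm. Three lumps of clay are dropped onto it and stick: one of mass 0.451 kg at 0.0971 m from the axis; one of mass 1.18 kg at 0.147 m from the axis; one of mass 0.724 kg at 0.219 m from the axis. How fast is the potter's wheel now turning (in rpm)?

The added mass arrives with no angular momentum about the axis, and any external torque about the axis is negligible, so the system's angular momentum is conserved.
I_p = ½(4.09)(0.247)² = 0.1248 kg·m².
Added inertia Σmr² = (0.451)(0.0971)² + (1.18)(0.147)² + (0.724)(0.219)² = 0.06447 kg·m²; I_f = 0.1248 + 0.06447 = 0.1892 kg·m².
ω_f = I_p ω_i / I_f = (0.1248)(60.0) / 0.1892 = 39.56 rpm.

ω_f ≈ 39.6 rpm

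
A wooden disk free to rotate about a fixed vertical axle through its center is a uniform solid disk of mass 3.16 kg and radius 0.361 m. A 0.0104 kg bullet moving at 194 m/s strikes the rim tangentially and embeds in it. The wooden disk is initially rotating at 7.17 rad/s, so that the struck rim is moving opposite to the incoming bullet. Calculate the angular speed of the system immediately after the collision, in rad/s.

About the axle the impulsive forces during the collision are internal, so angular momentum about that axis is conserved.
I_p = ½(3.16)(0.361)² = 0.2059 kg·m². Taking the sense of the bullet's angular momentum as positive, L_{bullet} = m v R = (0.0104)(194)(0.361) = 0.7284 kg·m²/s.
L_i = −I_p ω_p + m v R = −(0.2059)(7.17) + 0.7284 = -0.7480 kg·m²/s.
After sticking, I_f = I_p + m R² = 0.2059 + (0.0104)(0.361)² = 0.2073 kg·m².
ω_f = L_i / I_f = -0.7480 / 0.2073 = -3.609 rad/s.

|ω_f| ≈ 3.61 rad/s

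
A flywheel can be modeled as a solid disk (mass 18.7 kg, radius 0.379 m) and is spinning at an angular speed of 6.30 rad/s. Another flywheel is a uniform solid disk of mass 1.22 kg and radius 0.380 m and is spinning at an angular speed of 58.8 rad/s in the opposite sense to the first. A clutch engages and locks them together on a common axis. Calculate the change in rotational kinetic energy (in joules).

The coupling torques are internal; angular momentum about the shared axis is conserved.
Moments of inertia: I_A = ½(18.7)(0.379)² = 1.343 kg·m²; I_B = ½(1.22)(0.380)² = 0.08808 kg·m².
Taking A's sense as positive: L = (1.343)(6.30) − (0.08808)(58.8) = 3.282 kg·m²·rad/s.
Combined I = 1.343 + 0.08808 = 1.431 kg·m².
ω_f = L / I = 3.282 / 1.431 = 2.293 rad/s.
KE_i = ½ΣIω² = 178.9 J; KE_f = ½(1.431)(2.293)² = 3.763 J.

ΔKE ≈ -175 J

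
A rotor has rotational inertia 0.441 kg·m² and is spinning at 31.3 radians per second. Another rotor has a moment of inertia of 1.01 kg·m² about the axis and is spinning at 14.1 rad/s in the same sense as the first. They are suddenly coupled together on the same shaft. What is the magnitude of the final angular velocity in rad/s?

|ω_f| ≈ 19.3 rad/s

The coupling torques are internal; angular momentum about the shared axis is conserved.
Taking A's sense as positive: L = (0.4410)(31.3) + (1.010)(14.1) = 28.04 kg·m²·rad/s.
Combined I = 0.4410 + 1.010 = 1.451 kg·m².
ω_f = L / I = 28.04 / 1.451 = 19.33 rad/s.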